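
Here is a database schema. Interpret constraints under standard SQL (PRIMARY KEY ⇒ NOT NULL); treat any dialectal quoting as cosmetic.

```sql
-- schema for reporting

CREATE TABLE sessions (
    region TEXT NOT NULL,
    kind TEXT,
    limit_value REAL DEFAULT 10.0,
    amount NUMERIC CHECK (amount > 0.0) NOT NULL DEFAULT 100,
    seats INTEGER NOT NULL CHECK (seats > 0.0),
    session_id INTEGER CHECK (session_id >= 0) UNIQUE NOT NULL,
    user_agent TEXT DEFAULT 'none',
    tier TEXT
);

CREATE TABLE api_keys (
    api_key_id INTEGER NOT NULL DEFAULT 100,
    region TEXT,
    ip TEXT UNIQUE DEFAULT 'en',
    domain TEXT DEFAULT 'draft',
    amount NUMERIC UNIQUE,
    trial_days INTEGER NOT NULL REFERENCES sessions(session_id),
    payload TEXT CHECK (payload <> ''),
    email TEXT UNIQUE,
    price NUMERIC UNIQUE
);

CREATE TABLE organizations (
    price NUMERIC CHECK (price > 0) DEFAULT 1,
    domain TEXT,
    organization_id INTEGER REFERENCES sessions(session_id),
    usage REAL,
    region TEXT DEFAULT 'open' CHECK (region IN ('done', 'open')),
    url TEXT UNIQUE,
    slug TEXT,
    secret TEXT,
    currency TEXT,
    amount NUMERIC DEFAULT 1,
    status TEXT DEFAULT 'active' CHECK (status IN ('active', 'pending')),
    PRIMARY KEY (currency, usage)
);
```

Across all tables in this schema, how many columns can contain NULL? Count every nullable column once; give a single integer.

20

sessions: 4 nullable (kind, limit_value, user_agent, tier — PK none and explicit NOT NULL columns excluded).
api_keys: 7 nullable (region, ip, domain, amount, payload, email, price — PK none and explicit NOT NULL columns excluded).
organizations: 9 nullable (price, domain, organization_id, region, url, slug, secret, amount, status — PK (currency, usage) and explicit NOT NULL columns excluded).
Total: 4 + 7 + 9 = 20.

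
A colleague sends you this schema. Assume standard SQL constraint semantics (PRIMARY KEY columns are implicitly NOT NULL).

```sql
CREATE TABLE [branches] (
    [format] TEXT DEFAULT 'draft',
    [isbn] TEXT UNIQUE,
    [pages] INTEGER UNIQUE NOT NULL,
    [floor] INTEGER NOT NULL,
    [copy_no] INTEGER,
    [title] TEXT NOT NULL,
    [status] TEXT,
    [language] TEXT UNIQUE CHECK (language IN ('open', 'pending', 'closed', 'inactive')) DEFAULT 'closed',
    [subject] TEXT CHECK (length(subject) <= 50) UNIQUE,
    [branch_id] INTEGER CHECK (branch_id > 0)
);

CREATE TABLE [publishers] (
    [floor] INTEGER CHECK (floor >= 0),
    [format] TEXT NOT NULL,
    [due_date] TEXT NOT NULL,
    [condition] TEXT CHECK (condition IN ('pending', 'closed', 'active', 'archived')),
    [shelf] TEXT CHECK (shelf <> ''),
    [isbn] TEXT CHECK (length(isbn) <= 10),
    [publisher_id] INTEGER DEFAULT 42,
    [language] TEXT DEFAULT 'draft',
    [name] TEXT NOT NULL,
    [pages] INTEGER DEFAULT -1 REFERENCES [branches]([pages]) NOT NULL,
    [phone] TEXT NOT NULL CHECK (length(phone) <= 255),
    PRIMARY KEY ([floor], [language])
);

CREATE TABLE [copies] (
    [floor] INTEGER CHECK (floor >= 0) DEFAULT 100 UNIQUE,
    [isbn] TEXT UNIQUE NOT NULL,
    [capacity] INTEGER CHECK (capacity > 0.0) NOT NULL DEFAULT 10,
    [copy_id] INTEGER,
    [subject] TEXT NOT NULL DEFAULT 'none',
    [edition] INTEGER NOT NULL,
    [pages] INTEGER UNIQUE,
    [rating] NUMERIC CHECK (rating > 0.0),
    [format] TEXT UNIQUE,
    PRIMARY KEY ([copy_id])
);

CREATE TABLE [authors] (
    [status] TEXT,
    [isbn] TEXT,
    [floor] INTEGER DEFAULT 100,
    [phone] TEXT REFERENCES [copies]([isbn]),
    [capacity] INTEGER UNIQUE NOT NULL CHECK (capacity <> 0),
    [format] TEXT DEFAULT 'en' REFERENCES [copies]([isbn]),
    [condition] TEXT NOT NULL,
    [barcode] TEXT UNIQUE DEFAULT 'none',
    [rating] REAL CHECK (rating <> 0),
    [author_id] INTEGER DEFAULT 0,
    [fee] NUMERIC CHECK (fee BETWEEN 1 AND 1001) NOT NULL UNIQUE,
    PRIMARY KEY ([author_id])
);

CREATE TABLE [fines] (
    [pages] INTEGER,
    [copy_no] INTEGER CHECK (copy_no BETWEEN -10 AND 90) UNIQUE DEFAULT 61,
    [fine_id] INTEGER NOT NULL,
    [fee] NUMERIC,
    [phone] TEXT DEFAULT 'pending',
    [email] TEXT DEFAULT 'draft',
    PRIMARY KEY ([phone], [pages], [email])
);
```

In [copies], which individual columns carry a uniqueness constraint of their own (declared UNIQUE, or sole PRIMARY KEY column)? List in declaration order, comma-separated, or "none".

floor, isbn, copy_id, pages, format

- floor: declared UNIQUE → unique.
- isbn: declared UNIQUE → unique.
- capacity: no UNIQUE or single-column PK constraint.
- copy_id: single-column PRIMARY KEY → unique.
- subject: no UNIQUE or single-column PK constraint.
- edition: no UNIQUE or single-column PK constraint.
- pages: declared UNIQUE → unique.
- rating: no UNIQUE or single-column PK constraint.
- format: declared UNIQUE → unique.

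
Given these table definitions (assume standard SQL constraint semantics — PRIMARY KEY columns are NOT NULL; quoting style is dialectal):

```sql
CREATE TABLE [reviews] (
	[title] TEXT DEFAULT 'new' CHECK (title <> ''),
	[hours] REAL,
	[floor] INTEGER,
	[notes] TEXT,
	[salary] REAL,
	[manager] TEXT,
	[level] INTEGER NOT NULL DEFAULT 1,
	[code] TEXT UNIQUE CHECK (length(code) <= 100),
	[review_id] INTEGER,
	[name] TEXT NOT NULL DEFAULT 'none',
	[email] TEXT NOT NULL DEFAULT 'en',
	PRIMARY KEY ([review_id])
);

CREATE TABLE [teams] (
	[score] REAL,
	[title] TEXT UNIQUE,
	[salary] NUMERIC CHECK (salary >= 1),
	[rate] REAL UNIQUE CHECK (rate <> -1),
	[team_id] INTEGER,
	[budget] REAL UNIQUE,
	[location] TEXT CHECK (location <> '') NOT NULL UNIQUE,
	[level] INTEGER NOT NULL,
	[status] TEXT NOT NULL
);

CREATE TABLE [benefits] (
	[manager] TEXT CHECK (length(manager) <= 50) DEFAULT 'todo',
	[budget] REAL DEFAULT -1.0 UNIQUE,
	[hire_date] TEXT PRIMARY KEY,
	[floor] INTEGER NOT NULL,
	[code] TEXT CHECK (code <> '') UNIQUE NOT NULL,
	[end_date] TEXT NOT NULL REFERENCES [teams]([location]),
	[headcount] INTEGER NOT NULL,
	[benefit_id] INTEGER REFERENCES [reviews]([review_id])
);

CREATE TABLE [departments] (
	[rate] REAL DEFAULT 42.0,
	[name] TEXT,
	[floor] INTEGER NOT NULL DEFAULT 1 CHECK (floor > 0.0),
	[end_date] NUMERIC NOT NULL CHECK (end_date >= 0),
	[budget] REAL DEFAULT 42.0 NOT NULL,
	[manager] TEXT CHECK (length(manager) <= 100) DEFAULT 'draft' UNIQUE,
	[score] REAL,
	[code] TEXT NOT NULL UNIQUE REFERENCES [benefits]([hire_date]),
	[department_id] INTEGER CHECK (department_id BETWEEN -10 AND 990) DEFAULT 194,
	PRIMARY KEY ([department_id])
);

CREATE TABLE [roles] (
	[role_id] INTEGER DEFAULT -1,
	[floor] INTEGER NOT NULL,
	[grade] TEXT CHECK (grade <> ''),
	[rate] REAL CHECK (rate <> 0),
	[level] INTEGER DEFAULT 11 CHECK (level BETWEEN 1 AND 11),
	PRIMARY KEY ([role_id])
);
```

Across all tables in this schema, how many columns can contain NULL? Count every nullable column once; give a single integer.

reviews: 7 nullable (title, hours, floor, notes, salary, manager, code — PK (review_id) and explicit NOT NULL columns excluded).
teams: 6 nullable (score, title, salary, rate, team_id, budget — PK none and explicit NOT NULL columns excluded).
benefits: 3 nullable (manager, budget, benefit_id — PK (hire_date) and explicit NOT NULL columns excluded).
departments: 4 nullable (rate, name, manager, score — PK (department_id) and explicit NOT NULL columns excluded).
roles: 3 nullable (grade, rate, level — PK (role_id) and explicit NOT NULL columns excluded).
Total: 7 + 6 + 3 + 4 + 3 = 23.

23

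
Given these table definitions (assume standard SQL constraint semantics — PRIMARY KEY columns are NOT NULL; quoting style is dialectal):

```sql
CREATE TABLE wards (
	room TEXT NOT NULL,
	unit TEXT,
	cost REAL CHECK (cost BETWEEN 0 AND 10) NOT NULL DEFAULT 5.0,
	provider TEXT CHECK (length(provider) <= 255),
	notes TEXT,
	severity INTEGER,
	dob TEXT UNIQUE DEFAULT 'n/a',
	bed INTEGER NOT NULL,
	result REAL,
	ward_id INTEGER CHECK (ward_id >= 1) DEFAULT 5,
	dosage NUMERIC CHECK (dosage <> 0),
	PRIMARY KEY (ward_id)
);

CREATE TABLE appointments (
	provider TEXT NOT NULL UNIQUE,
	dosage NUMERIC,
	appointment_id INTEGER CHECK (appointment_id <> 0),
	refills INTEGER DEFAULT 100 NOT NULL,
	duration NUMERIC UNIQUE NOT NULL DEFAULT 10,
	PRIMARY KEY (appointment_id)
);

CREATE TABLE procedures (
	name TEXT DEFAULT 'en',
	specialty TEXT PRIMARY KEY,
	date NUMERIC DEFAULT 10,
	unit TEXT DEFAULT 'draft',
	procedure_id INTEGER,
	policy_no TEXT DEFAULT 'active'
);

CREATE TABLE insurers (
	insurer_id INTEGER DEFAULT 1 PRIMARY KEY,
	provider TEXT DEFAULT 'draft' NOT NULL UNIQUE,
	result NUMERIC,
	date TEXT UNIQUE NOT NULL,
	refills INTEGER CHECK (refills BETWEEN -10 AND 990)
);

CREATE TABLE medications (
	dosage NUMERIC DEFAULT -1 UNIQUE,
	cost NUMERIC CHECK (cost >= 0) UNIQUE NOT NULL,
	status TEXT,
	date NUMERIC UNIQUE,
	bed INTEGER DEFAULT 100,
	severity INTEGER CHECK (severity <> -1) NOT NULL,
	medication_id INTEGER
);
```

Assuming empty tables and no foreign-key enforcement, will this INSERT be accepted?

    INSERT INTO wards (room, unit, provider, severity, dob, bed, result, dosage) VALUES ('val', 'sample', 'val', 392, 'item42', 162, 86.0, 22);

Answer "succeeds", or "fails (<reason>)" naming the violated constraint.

NOT NULL columns: bed is supplied; cost defaults to 5.0; room is supplied; ward_id defaults to 5.
CHECK constraints: 'val' satisfies (length(provider) <= 255); 22 satisfies (dosage <> 0).
No constraint is violated.

succeeds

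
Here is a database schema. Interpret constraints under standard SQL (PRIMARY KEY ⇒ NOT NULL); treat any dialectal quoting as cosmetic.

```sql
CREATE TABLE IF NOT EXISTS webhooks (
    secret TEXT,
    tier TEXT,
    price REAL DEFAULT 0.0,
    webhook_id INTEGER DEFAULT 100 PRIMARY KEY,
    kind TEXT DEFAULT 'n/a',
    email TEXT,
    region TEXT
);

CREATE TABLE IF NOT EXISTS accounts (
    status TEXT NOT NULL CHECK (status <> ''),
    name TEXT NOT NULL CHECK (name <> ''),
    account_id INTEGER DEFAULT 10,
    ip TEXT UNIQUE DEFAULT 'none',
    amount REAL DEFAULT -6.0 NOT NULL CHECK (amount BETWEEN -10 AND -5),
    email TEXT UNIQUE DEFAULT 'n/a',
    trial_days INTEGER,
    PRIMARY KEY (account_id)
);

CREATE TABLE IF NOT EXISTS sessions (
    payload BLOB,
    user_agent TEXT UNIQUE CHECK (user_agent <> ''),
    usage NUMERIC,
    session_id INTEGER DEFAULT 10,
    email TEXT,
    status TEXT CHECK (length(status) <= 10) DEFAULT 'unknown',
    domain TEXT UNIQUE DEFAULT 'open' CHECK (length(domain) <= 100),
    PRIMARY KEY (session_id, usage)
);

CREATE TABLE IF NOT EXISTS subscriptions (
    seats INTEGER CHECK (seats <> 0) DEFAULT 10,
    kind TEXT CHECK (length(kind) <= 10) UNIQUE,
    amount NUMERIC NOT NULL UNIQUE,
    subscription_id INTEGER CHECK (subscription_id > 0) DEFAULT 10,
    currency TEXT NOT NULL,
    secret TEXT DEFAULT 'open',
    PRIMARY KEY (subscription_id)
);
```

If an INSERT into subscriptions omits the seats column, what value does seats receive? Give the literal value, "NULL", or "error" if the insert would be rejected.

seats has an explicit DEFAULT 10.
When the column is omitted from an INSERT, that default is used.

10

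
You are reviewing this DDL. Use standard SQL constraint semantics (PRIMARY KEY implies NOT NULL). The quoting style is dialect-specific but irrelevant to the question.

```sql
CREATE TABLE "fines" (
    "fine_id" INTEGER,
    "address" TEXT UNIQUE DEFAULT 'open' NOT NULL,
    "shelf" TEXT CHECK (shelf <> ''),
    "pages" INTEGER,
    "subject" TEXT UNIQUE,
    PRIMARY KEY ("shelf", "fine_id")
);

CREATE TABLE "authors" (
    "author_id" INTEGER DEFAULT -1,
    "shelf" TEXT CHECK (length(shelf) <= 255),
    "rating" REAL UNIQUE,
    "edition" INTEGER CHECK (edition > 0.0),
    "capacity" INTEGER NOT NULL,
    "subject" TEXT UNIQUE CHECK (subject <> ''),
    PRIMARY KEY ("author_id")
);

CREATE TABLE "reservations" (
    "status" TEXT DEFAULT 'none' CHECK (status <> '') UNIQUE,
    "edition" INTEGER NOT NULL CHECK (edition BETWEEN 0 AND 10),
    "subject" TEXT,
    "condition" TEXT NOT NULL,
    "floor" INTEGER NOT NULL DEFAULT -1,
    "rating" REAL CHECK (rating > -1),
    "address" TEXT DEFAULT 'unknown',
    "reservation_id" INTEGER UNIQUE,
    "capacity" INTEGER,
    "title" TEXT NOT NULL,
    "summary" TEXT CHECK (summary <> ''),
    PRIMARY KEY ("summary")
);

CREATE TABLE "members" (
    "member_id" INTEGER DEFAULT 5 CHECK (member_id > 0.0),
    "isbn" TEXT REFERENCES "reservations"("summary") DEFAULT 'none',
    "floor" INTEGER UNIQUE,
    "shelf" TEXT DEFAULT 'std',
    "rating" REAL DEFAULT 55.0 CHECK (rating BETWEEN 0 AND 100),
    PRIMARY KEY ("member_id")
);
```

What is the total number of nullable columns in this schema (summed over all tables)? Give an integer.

16

fines: 2 nullable (pages, subject — PK (shelf, fine_id) and explicit NOT NULL columns excluded).
authors: 4 nullable (shelf, rating, edition, subject — PK (author_id) and explicit NOT NULL columns excluded).
reservations: 6 nullable (status, subject, rating, address, reservation_id, capacity — PK (summary) and explicit NOT NULL columns excluded).
members: 4 nullable (isbn, floor, shelf, rating — PK (member_id) and explicit NOT NULL columns excluded).
Total: 2 + 4 + 6 + 4 = 16.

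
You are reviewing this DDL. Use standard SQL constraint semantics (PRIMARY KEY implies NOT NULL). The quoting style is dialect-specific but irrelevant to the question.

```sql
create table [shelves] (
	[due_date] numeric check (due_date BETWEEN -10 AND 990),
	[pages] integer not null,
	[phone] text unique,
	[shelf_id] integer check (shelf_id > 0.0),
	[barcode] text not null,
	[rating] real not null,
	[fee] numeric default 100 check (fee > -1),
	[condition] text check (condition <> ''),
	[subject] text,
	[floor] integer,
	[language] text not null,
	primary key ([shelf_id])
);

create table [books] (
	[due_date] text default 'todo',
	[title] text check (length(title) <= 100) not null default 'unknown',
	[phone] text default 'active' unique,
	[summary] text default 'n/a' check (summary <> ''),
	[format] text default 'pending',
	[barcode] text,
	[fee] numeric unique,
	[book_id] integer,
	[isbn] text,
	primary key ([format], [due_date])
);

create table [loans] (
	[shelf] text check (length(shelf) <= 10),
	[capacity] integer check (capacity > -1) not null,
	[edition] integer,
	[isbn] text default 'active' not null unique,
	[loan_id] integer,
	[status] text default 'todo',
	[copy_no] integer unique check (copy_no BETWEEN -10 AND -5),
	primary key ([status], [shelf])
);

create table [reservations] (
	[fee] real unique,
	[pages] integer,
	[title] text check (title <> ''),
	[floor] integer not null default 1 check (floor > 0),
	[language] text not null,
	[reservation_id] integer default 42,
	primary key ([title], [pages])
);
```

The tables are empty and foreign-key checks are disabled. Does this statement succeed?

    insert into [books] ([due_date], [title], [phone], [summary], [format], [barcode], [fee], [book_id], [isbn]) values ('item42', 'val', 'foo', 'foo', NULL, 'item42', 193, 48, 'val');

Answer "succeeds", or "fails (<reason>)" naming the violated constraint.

format is explicitly set to NULL, but format is part of the PRIMARY KEY (implied NOT NULL).

fails (NOT NULL on format)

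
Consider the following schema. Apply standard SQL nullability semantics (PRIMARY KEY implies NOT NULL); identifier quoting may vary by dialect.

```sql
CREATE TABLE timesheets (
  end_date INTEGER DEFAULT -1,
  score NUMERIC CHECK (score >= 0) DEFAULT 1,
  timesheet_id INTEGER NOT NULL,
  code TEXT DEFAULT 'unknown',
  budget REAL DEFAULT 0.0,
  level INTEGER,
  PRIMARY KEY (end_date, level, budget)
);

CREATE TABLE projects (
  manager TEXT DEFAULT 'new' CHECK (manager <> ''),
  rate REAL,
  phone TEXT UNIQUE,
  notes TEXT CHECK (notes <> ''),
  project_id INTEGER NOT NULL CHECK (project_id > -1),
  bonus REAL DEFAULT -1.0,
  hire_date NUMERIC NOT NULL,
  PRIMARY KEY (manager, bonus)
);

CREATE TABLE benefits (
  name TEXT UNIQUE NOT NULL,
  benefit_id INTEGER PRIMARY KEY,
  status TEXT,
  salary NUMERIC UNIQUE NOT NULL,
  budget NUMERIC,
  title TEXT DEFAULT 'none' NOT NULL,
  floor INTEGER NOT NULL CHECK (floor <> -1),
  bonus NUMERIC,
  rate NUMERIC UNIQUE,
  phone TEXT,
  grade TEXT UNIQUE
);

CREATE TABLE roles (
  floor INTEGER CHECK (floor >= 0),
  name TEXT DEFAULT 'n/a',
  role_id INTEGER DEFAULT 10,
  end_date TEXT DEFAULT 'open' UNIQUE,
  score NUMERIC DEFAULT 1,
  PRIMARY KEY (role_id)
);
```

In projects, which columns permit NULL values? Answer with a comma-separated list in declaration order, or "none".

rate, phone, notes

- manager: part of the PRIMARY KEY, which implies NOT NULL → not nullable.
- rate: no NOT NULL constraint applies → nullable.
- phone: UNIQUE does not imply NOT NULL → nullable.
- notes: CHECK does not forbid NULL (a CHECK constraint passes when its expression is NULL) → nullable.
- project_id: declared NOT NULL → not nullable.
- bonus: part of the PRIMARY KEY, which implies NOT NULL → not nullable.
- hire_date: declared NOT NULL → not nullable.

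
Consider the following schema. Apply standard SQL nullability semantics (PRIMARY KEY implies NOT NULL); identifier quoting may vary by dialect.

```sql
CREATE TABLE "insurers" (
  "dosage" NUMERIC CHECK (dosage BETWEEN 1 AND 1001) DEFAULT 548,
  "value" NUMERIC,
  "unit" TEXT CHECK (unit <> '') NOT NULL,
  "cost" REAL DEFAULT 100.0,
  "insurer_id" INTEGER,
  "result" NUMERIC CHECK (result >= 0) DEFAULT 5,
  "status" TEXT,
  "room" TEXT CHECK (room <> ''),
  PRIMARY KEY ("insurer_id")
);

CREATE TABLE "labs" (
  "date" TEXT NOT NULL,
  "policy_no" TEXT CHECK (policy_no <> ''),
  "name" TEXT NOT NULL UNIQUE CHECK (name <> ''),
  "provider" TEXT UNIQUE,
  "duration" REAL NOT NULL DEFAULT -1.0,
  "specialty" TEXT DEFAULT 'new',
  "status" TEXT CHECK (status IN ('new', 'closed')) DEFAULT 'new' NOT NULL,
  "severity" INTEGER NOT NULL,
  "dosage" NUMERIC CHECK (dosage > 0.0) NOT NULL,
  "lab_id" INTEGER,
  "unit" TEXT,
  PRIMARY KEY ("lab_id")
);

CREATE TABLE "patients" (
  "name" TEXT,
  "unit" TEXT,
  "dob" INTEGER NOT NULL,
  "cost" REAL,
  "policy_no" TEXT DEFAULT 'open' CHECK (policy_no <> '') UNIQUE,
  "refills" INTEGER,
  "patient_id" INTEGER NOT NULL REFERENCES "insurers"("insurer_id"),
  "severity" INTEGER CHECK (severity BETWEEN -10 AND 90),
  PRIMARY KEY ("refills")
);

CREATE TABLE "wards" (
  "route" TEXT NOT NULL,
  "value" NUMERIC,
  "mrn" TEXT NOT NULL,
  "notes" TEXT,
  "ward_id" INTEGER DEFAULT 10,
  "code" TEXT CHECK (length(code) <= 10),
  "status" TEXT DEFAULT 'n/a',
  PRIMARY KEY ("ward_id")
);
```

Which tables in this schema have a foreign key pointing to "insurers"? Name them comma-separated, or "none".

patients

- patients.patient_id references insurers(insurer_id).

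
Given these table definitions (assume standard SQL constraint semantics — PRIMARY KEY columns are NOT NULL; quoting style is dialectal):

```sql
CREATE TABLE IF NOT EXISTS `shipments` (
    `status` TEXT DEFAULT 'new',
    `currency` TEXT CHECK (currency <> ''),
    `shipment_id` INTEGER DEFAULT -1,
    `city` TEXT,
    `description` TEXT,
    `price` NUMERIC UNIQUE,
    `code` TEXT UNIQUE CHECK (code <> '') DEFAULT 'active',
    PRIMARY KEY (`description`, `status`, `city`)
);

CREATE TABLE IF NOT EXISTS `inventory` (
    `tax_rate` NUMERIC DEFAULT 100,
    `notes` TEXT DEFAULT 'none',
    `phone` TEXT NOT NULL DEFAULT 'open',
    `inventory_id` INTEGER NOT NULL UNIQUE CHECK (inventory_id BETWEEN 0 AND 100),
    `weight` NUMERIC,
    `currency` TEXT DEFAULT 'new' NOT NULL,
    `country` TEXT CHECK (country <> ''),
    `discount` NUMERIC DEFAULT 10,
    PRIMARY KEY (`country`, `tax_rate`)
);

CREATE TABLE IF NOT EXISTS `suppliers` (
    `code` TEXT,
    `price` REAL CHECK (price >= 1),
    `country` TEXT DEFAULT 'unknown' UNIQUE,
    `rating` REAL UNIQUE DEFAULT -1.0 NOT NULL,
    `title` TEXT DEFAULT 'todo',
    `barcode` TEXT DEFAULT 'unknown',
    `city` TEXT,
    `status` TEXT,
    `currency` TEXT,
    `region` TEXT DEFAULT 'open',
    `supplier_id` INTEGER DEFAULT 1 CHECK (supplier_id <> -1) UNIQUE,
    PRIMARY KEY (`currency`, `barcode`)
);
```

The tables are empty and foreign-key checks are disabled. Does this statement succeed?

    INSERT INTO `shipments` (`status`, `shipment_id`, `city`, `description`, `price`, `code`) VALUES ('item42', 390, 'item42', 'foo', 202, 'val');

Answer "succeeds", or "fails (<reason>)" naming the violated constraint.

NOT NULL columns: city is supplied; description is supplied; status is supplied.
CHECK constraints: 'val' satisfies (code <> '').
No constraint is violated.

succeeds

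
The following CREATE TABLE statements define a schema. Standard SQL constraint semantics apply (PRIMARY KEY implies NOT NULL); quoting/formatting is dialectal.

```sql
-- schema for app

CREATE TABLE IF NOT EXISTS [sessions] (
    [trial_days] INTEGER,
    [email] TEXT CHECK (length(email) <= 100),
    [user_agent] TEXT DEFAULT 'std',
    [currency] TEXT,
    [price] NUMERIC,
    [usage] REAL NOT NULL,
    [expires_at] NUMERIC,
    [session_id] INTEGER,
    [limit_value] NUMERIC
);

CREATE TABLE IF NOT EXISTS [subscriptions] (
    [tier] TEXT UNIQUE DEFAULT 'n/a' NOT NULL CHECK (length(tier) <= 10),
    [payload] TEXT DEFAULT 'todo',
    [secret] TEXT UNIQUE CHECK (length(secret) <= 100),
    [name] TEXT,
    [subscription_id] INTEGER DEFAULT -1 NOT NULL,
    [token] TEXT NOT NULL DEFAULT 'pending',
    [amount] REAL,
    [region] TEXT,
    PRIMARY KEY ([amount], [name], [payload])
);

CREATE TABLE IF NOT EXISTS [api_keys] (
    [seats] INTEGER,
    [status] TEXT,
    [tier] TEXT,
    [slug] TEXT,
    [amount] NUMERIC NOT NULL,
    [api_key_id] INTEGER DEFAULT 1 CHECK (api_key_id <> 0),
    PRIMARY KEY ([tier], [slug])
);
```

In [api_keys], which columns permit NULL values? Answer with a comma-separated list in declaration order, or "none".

- seats: no NOT NULL constraint applies → nullable.
- status: no NOT NULL constraint applies → nullable.
- tier: part of the PRIMARY KEY, which implies NOT NULL → not nullable.
- slug: part of the PRIMARY KEY, which implies NOT NULL → not nullable.
- amount: declared NOT NULL → not nullable.
- api_key_id: CHECK does not forbid NULL (a CHECK constraint passes when its expression is NULL) → nullable.

seats, status, api_key_id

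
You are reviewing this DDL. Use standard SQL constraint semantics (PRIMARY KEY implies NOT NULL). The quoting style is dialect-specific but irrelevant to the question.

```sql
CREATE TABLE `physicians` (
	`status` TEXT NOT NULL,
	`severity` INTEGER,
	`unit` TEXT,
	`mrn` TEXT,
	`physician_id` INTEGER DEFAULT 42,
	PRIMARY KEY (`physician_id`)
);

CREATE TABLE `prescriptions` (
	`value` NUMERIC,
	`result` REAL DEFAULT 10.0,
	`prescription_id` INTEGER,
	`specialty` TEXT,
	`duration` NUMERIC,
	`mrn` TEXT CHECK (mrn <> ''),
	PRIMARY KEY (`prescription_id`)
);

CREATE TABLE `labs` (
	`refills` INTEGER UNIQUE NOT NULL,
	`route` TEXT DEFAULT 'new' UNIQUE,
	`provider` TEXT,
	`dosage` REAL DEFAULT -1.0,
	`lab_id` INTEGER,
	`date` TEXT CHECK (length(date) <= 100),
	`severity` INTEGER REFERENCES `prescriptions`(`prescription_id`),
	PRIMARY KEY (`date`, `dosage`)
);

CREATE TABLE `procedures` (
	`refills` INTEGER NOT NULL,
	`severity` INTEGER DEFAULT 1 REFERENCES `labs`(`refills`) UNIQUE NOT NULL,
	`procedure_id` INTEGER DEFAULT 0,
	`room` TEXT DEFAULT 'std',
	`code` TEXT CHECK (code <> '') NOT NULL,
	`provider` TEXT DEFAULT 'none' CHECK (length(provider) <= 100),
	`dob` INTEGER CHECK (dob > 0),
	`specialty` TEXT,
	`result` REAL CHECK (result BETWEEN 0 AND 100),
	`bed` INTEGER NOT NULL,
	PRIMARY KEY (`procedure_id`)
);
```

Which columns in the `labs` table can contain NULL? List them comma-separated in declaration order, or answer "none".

route, provider, lab_id, severity

- refills: declared NOT NULL → not nullable.
- route: UNIQUE does not imply NOT NULL → nullable.
- provider: no NOT NULL constraint applies → nullable.
- dosage: part of the PRIMARY KEY, which implies NOT NULL → not nullable.
- lab_id: no NOT NULL constraint applies → nullable.
- date: part of the PRIMARY KEY, which implies NOT NULL → not nullable.
- severity: a foreign key column may be NULL unless separately constrained → nullable.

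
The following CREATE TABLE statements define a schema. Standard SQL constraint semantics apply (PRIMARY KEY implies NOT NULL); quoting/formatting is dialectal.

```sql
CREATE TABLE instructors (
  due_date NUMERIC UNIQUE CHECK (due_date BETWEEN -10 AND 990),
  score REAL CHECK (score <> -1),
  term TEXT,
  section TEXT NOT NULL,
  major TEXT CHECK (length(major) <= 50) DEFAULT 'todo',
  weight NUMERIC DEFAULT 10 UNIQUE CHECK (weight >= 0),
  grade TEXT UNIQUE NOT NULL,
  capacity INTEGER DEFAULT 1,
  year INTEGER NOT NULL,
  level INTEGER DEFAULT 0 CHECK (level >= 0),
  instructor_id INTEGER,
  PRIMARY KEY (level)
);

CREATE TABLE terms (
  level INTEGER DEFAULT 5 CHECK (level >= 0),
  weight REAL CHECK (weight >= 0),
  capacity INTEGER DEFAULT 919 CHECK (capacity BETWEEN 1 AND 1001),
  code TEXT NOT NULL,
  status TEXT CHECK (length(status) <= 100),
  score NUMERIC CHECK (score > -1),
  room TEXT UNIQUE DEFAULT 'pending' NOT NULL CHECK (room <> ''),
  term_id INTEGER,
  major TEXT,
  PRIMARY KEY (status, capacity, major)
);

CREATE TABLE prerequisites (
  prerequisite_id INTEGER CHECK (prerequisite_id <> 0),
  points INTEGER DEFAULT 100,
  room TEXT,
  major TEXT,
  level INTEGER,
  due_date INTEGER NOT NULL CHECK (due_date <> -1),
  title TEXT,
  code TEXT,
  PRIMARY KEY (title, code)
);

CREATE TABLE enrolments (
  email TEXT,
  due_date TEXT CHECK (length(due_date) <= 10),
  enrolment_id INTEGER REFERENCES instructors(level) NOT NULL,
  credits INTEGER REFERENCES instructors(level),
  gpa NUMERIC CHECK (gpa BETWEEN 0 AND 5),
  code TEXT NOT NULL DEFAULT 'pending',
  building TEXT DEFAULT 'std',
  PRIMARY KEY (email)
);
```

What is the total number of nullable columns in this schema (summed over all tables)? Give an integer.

20

instructors: 7 nullable (due_date, score, term, major, weight, capacity, instructor_id — PK (level) and explicit NOT NULL columns excluded).
terms: 4 nullable (level, weight, score, term_id — PK (status, capacity, major) and explicit NOT NULL columns excluded).
prerequisites: 5 nullable (prerequisite_id, points, room, major, level — PK (title, code) and explicit NOT NULL columns excluded).
enrolments: 4 nullable (due_date, credits, gpa, building — PK (email) and explicit NOT NULL columns excluded).
Total: 7 + 4 + 5 + 4 = 20.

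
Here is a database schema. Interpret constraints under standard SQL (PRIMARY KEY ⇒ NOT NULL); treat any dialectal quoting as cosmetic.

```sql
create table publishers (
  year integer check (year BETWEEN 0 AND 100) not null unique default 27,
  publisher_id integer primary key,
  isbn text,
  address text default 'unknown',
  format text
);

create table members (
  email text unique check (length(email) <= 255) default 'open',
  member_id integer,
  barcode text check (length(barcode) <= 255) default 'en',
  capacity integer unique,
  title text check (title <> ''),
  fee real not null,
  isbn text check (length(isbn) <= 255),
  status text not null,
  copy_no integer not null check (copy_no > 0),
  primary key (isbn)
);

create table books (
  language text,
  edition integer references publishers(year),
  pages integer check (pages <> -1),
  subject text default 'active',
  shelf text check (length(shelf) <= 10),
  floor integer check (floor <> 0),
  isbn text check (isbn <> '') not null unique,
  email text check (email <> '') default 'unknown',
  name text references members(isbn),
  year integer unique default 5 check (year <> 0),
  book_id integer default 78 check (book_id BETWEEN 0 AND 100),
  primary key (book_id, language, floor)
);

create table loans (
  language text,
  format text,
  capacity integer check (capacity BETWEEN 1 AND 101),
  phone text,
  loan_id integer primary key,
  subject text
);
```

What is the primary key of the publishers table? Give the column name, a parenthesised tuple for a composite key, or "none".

publisher_id

publisher_id is declared PRIMARY KEY inline on the column.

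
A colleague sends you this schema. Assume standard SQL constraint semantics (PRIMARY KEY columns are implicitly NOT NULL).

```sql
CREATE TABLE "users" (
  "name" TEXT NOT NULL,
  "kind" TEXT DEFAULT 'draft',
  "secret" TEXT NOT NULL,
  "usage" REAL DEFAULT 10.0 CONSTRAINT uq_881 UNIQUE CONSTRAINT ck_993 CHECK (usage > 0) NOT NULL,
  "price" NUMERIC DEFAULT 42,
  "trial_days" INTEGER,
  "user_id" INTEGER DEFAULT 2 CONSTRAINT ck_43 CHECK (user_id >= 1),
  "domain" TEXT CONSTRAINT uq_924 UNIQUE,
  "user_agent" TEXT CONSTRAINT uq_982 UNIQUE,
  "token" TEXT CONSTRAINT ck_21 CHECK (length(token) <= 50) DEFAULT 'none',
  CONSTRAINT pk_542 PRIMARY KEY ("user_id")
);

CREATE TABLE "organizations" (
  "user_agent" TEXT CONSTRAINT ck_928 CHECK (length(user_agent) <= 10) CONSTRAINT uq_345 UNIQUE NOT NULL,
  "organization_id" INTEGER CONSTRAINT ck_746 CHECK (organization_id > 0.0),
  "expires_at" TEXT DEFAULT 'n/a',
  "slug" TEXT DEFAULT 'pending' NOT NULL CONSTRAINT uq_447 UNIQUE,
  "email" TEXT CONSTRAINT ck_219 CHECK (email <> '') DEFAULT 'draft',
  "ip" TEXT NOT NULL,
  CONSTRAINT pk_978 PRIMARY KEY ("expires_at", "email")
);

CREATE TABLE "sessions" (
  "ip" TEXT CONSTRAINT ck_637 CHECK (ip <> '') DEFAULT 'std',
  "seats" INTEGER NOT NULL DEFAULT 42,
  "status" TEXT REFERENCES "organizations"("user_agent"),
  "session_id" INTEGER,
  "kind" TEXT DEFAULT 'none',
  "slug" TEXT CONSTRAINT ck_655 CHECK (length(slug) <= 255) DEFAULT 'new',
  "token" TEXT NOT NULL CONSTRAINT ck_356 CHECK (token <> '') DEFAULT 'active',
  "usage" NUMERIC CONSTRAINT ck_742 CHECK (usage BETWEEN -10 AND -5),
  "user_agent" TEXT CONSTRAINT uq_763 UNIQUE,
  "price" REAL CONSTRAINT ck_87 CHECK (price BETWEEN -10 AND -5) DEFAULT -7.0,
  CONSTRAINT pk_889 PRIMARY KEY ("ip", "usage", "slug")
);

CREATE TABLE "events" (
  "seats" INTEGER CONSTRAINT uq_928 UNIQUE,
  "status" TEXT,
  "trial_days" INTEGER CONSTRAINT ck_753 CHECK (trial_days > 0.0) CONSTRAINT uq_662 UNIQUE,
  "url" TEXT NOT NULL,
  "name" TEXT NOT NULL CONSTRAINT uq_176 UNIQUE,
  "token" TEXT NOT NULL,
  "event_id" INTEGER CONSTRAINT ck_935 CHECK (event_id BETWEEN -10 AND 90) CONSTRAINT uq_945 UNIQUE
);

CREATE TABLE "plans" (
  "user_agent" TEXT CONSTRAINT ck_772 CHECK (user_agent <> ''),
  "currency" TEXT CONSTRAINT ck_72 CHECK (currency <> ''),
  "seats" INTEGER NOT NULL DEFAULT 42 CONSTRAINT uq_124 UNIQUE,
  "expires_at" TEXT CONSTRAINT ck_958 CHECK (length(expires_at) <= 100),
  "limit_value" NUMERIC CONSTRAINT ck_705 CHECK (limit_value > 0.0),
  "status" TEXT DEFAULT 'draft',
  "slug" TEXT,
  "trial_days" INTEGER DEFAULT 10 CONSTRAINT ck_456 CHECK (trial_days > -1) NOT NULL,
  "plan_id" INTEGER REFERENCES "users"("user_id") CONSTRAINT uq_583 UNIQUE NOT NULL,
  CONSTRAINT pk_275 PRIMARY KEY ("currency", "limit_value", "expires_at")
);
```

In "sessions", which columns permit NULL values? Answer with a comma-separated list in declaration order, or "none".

status, session_id, kind, user_agent, price

- ip: part of the PRIMARY KEY, which implies NOT NULL → not nullable.
- seats: declared NOT NULL → not nullable.
- status: a foreign key column may be NULL unless separately constrained → nullable.
- session_id: no NOT NULL constraint applies → nullable.
- kind: DEFAULT only fills an omitted column; an explicit NULL is still allowed → nullable.
- slug: part of the PRIMARY KEY, which implies NOT NULL → not nullable.
- token: declared NOT NULL → not nullable.
- usage: part of the PRIMARY KEY, which implies NOT NULL → not nullable.
- user_agent: UNIQUE does not imply NOT NULL → nullable.
- price: CHECK does not forbid NULL (a CHECK constraint passes when its expression is NULL) → nullable.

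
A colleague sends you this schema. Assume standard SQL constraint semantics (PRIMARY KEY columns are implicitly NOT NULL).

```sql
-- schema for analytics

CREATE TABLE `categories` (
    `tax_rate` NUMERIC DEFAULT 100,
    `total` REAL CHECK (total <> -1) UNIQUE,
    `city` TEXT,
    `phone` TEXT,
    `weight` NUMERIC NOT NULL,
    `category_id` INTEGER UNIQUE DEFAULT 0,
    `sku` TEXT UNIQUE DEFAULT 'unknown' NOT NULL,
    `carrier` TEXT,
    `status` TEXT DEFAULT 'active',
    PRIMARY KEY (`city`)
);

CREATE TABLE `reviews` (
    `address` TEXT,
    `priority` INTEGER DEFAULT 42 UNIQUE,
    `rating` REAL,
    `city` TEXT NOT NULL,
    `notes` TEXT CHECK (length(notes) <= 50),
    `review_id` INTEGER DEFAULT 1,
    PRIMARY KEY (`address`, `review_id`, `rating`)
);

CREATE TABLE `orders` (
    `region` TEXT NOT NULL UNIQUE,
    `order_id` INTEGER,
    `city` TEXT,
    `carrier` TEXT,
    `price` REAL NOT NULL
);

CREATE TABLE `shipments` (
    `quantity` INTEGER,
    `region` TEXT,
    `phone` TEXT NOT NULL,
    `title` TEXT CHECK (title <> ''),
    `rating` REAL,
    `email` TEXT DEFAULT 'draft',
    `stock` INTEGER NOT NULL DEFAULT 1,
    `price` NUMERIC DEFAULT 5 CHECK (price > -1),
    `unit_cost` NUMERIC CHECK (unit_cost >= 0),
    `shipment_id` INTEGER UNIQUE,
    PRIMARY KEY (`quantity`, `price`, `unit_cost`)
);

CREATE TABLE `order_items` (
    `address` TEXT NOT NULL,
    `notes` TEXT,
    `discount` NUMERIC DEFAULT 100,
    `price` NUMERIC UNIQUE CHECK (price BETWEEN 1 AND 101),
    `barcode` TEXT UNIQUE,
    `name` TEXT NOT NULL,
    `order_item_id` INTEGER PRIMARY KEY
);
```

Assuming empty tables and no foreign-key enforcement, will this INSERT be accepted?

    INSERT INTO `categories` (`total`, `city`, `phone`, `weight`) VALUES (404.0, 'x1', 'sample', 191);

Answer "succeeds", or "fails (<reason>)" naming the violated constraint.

succeeds

NOT NULL columns: city is supplied; sku defaults to 'unknown'; weight is supplied.
CHECK constraints: 404.0 satisfies (total <> -1).
No constraint is violated.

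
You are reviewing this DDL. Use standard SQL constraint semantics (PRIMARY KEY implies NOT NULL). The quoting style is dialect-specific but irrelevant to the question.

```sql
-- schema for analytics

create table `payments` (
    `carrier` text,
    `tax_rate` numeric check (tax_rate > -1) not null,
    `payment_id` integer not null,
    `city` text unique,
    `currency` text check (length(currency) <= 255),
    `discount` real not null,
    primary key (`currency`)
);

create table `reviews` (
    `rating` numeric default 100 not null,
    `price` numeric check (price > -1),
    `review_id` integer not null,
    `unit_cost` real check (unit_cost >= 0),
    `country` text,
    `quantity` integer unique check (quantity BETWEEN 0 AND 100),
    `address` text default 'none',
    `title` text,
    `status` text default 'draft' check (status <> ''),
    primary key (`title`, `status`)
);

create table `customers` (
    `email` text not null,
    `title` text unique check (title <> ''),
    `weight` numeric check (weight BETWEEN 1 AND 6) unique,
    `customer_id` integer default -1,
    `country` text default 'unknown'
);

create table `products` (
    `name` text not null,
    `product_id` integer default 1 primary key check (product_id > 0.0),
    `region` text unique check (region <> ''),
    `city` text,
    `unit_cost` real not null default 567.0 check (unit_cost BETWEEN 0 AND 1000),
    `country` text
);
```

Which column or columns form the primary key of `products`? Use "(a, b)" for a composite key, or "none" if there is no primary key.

product_id

product_id is declared PRIMARY KEY inline on the column.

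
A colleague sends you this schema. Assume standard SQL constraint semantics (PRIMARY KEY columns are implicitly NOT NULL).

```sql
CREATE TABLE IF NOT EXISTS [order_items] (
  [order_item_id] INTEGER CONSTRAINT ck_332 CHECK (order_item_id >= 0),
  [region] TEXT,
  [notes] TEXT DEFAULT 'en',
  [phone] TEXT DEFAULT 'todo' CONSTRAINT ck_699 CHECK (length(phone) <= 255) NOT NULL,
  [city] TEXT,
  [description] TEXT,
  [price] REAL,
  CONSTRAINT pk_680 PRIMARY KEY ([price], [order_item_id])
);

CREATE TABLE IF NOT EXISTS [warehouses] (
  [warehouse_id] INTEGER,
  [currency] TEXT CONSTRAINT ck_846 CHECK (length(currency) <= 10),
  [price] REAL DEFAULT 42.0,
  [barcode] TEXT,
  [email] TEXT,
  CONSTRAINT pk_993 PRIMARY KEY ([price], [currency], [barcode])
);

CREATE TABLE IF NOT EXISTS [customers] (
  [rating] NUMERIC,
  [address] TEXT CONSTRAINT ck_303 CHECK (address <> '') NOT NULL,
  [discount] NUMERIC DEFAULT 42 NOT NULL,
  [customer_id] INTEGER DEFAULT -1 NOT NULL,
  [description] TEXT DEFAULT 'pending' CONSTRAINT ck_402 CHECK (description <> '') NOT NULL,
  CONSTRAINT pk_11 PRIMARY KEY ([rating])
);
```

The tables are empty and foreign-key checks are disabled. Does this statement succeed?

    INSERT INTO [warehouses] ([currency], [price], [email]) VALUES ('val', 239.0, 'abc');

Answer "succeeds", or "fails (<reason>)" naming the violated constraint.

barcode is omitted from the column list and has no DEFAULT, so it would receive NULL.
But barcode is part of the PRIMARY KEY (implied NOT NULL).

fails (NOT NULL on barcode)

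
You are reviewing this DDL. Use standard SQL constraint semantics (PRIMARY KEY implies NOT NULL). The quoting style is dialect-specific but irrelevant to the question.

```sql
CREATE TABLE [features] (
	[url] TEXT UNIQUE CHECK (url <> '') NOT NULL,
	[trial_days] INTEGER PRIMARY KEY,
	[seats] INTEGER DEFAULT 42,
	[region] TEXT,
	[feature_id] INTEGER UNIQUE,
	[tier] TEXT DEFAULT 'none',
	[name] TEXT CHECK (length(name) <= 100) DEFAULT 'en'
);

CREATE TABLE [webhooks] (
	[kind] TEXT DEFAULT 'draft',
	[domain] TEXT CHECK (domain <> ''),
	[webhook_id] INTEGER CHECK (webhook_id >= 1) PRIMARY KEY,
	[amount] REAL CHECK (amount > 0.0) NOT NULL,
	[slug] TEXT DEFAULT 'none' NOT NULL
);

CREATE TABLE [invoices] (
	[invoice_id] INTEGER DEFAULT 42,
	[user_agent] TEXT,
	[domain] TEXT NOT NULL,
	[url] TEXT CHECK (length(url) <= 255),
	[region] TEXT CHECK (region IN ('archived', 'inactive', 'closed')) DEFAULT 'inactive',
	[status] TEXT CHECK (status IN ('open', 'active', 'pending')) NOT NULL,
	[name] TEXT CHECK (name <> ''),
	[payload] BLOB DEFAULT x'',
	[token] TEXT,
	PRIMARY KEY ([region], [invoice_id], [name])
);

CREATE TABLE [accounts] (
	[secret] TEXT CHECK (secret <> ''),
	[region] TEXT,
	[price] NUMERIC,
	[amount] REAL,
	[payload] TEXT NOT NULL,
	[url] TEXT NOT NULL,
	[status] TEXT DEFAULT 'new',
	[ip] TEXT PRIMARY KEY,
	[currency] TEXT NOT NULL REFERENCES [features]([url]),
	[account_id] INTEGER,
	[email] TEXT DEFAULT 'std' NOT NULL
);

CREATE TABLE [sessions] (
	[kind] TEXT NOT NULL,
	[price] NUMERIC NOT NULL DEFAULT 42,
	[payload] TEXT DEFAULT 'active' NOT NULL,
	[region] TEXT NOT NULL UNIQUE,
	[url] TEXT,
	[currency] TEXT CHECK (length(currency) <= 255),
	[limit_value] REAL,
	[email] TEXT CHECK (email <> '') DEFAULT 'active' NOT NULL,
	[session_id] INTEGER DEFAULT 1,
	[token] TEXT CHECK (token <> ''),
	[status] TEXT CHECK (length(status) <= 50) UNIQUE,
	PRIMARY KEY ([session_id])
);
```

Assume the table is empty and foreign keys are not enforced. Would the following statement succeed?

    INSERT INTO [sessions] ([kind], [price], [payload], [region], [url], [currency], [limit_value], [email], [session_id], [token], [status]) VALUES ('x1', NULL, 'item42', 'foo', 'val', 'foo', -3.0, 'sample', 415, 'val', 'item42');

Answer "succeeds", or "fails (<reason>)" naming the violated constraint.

price is explicitly set to NULL, but price is declared NOT NULL.

fails (NOT NULL on price)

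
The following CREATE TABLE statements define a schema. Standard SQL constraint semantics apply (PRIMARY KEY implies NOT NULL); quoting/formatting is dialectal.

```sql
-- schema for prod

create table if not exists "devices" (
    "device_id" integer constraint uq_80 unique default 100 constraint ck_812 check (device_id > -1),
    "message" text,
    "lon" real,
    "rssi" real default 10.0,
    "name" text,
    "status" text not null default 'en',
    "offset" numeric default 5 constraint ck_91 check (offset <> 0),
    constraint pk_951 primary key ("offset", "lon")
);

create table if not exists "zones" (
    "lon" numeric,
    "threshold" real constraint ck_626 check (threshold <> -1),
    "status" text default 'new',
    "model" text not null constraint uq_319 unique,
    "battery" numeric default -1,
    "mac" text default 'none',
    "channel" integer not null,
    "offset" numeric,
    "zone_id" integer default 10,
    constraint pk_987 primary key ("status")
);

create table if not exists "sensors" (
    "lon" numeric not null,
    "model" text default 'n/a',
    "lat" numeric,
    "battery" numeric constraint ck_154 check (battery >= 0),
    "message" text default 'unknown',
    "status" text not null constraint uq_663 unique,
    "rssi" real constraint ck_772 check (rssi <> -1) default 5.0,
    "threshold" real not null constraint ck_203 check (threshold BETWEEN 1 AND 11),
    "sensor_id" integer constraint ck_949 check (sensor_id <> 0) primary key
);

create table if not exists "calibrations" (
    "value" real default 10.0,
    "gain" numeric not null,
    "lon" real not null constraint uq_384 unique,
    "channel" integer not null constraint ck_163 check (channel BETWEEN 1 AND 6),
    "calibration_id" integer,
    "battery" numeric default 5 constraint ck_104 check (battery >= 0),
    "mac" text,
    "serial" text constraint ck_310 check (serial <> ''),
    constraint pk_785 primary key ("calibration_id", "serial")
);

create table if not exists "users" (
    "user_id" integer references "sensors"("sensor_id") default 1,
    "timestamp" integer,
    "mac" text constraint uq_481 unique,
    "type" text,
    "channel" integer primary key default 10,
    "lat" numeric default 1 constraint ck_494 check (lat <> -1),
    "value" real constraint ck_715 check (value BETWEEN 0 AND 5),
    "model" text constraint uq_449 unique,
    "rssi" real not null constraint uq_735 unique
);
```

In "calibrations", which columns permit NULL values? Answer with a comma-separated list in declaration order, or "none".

- value: DEFAULT only fills an omitted column; an explicit NULL is still allowed → nullable.
- gain: declared NOT NULL → not nullable.
- lon: declared NOT NULL → not nullable.
- channel: declared NOT NULL → not nullable.
- calibration_id: part of the PRIMARY KEY, which implies NOT NULL → not nullable.
- battery: CHECK does not forbid NULL (a CHECK constraint passes when its expression is NULL) → nullable.
- mac: no NOT NULL constraint applies → nullable.
- serial: part of the PRIMARY KEY, which implies NOT NULL → not nullable.

value, battery, mac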